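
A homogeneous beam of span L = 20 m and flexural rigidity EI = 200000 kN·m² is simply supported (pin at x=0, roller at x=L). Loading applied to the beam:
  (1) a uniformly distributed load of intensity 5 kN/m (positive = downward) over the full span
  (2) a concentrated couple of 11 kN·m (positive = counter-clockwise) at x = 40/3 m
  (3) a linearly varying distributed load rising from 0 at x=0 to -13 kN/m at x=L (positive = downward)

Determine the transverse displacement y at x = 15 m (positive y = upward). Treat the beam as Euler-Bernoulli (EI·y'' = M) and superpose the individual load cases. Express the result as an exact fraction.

y(15) = 29689/2304000 m

Load 1 — uniform load w=5 kN/m over full span:
  y_1 = -wx(L³-2Lx²+x³)/(24EI) = -5·15·(20³-2·20·15²+15³)/(24·200000) = -19/512 m
Load 2 — applied couple M₀=11 kN·m at a=40/3 m (b=L-a=20/3):
  y_2 = (M₀x³/(6L)-M₀(x-a)²/2+C₁x)/EI  [x>a] with C₁=M₀(3b²-L²)/(6L)=-220/9 = (11·15³/(6·20)-11·(15-(40/3))²/2+(-220/9)·15)/200000 = -209/576000 m
Load 3 — triangular load w₀=-13 kN/m (0→w₀ over full span):
  y_3 = -w₀x(7L⁴-10L²x²+3x⁴)/(360LEI) = -(-13)·15·(7·20⁴-10·20²·15²+3·15⁴)/(360·20·200000) = 1547/30720 m
Superposition: y = Σ y_i = 29689/2304000 m ≈ 0.012886 m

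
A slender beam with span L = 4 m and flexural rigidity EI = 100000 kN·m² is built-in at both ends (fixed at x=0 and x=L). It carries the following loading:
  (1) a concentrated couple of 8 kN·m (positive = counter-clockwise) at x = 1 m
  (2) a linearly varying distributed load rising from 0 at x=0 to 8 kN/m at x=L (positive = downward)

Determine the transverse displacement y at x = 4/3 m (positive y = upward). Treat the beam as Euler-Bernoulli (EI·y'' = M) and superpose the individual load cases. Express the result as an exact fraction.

Load 1 — applied couple M₀=8 kN·m at a=1 m (b=L-a=3):
  y_1 = (R_Ax³/6 - M_Ax²/2 - M₀(x-a)²/2)/EI  [x>a] with R_A=9/4, M_A=-3/2 = ((9/4)·(4/3)³/6 - (-3/2)·(4/3)²/2 - 8·((4/3)-1)²/2)/100000 = 1/56250 m
Load 2 — triangular load w₀=8 kN/m (0→w₀ over full span):
  y_2 = -w₀x²(L-x)²(x+2L)/(120LEI) = -8·(4/3)²·(4-(4/3))²·((4/3)+2·4)/(120·4·100000) = -224/11390625 m
Superposition: y = Σ y_i = -43/22781250 m ≈ -0.000002 m

y(4/3) = -43/22781250 m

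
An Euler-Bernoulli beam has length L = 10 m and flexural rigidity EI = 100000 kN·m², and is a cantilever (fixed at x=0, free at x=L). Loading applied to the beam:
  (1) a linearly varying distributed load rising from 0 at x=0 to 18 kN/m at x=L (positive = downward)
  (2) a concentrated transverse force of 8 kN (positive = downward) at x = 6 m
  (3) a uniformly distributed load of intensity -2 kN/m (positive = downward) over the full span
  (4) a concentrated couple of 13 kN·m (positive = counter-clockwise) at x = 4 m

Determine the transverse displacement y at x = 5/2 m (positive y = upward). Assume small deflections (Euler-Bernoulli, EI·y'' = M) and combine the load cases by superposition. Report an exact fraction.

Load 1 — triangular load w₀=18 kN/m (0→w₀ over full span):
  y_1 = (w₀Lx³/12-w₀L²x²/6-w₀x⁵/(120L))/EI = (18·10·(5/2)³/12-18·10²·(5/2)²/6-18·(5/2)⁵/(120·10))/100000 = -3363/204800 m
Load 2 — point force P=8 kN at a=6 m (b=L-a=4):
  y_2 = -Px²(3a-x)/(6EI)  [x≤a] = -8·(5/2)²·(3·6-(5/2))/(6·100000) = -31/24000 m
Load 3 — uniform load w=-2 kN/m over full span:
  y_3 = -wx²(x²-4Lx+6L²)/(24EI) = -(-2)·(5/2)²·((5/2)²-4·10·(5/2)+6·10²)/(24·100000) = 27/10240 m
Load 4 — applied couple M₀=13 kN·m at a=4 m (b=L-a=6):
  y_4 = M₀x²/(2EI)  [x≤a] = 13·(5/2)²/(2·100000) = 13/32000 m
Superposition: y = Σ y_i = -9013/614400 m ≈ -0.014670 m

y(5/2) = -9013/614400 m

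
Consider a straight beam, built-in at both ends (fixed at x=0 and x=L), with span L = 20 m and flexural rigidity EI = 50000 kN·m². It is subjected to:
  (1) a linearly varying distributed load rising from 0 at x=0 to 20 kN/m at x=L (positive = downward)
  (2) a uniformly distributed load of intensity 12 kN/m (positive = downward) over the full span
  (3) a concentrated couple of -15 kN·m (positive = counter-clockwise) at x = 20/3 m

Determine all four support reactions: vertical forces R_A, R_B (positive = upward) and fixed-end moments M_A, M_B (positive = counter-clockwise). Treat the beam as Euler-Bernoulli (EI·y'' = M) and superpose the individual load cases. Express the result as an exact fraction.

Load 1 — triangular load w₀=20 kN/m (0→w₀ over full span):
  R_A = 3w₀L/20 = 3·20·20/20 = 60 kN
  M_A = w₀L²/30 = 20·20²/30 = 800/3 kN·m
  R_B = 7w₀L/20 = 7·20·20/20 = 140 kN
  M_B = -w₀L²/20 = -20·20²/20 = -400 kN·m
Load 2 — uniform load w=12 kN/m over full span:
  R_A = wL/2 = 12·20/2 = 120 kN
  M_A = wL²/12 = 12·20²/12 = 400 kN·m
  R_B = wL/2 = 12·20/2 = 120 kN
  M_B = -wL²/12 = -12·20²/12 = -400 kN·m
Load 3 — applied couple M₀=-15 kN·m at a=20/3 m (b=L-a=40/3):
  R_A = 6M₀ab/L³ = 6·(-15)·(20/3)·(40/3)/20³ = -1 kN
  M_A = M₀b(2a-b)/L² = (-15)·(40/3)·(2·(20/3)-(40/3))/20² = 0 kN·m
  R_B = -6M₀ab/L³ = -6·(-15)·(20/3)·(40/3)/20³ = 1 kN
  M_B = M₀a(2b-a)/L² = (-15)·(20/3)·(2·(40/3)-(20/3))/20² = -5 kN·m
Superposition: R_A = 179 kN, M_A = 2000/3 kN·m, R_B = 261 kN, M_B = -805 kN·m

R_A = 179 kN, M_A = 2000/3 kN·m, R_B = 261 kN, M_B = -805 kN·m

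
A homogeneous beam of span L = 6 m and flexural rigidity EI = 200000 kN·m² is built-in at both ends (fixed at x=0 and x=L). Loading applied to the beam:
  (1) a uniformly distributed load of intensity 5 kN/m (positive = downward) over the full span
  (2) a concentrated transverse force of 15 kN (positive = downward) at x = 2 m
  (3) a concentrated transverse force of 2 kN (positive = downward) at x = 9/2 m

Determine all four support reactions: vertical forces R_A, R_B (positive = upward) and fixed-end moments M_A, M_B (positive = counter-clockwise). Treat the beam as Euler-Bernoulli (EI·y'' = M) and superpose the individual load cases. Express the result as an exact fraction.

R_A = 3805/144 kN, M_A = 1387/48 kN·m, R_B = 2963/144 kN, M_B = -1121/48 kN·m

Load 1 — uniform load w=5 kN/m over full span:
  R_A = wL/2 = 5·6/2 = 15 kN
  M_A = wL²/12 = 5·6²/12 = 15 kN·m
  R_B = wL/2 = 5·6/2 = 15 kN
  M_B = -wL²/12 = -5·6²/12 = -15 kN·m
Load 2 — point force P=15 kN at a=2 m (b=L-a=4):
  R_A = Pb²(3a+b)/L³ = 15·4²·(3·2+4)/6³ = 100/9 kN
  M_A = Pab²/L² = 15·2·4²/6² = 40/3 kN·m
  R_B = Pa²(a+3b)/L³ = 15·2²·(2+3·4)/6³ = 35/9 kN
  M_B = -Pa²b/L² = -15·2²·4/6² = -20/3 kN·m
Load 3 — point force P=2 kN at a=9/2 m (b=L-a=3/2):
  R_A = Pb²(3a+b)/L³ = 2·(3/2)²·(3·(9/2)+(3/2))/6³ = 5/16 kN
  M_A = Pab²/L² = 2·(9/2)·(3/2)²/6² = 9/16 kN·m
  R_B = Pa²(a+3b)/L³ = 2·(9/2)²·((9/2)+3·(3/2))/6³ = 27/16 kN
  M_B = -Pa²b/L² = -2·(9/2)²·(3/2)/6² = -27/16 kN·m
Superposition: R_A = 3805/144 kN, M_A = 1387/48 kN·m, R_B = 2963/144 kN, M_B = -1121/48 kN·m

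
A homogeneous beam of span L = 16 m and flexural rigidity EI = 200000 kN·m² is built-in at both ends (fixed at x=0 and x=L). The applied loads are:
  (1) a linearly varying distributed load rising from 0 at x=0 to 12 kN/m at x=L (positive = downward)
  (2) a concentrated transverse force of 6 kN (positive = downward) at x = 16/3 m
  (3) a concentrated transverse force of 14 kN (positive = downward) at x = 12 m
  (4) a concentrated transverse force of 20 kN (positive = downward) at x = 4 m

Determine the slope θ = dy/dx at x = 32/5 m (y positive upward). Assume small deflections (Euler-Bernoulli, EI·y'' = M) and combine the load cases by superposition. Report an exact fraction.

θ(32/5) = -16849/23437500 rad

Load 1 — triangular load w₀=12 kN/m (0→w₀ over full span):
  θ_1 = -w₀(2x(L-x)(L-2x)(x+2L)+x²(L-x)²)/(120LEI) = -12·(2·(32/5)·(16-(32/5))·(16-2·(32/5))·((32/5)+2·16)+(32/5)²·(16-(32/5))²)/(120·16·200000) = -1152/1953125 rad
Load 2 — point force P=6 kN at a=16/3 m (b=L-a=32/3):
  θ_2 = Pa²(L-x)(2bL-(3b+a)(L-x))/(2L³EI)  [x>a] = 6·(16/3)²·(16-(32/5))·(2·(32/3)·16-(3·(32/3)+(16/3))·(16-(32/5)))/(2·16³·200000) = -4/234375 rad
Load 3 — point force P=14 kN at a=12 m (b=L-a=4):
  θ_3 = -Pb²x(2aL-(3a+b)x)/(2L³EI)  [x≤a] = -14·4²·(32/5)·(2·12·16-(3·12+4)·(32/5))/(2·16³·200000) = -7/62500 rad
Load 4 — point force P=20 kN at a=4 m (b=L-a=12):
  θ_4 = Pa²(L-x)(2bL-(3b+a)(L-x))/(2L³EI)  [x>a] = 20·4²·(16-(32/5))·(2·12·16-(3·12+4)·(16-(32/5)))/(2·16³·200000) = 0 rad
Superposition: θ = Σ θ_i = -16849/23437500 rad ≈ -0.000719 rad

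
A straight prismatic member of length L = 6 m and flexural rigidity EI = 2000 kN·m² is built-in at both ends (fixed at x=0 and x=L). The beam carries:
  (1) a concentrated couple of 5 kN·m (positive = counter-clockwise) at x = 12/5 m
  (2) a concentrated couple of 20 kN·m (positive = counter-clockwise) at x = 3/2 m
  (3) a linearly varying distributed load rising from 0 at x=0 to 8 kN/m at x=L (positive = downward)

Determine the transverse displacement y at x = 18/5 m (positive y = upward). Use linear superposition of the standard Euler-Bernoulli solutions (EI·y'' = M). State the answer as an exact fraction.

Load 1 — applied couple M₀=5 kN·m at a=12/5 m (b=L-a=18/5):
  y_1 = (R_Ax³/6 - M_Ax²/2 - M₀(x-a)²/2)/EI  [x>a] with R_A=6/5, M_A=3/5 = ((6/5)·(18/5)³/6 - (3/5)·(18/5)²/2 - 5·((18/5)-(12/5))²/2)/2000 = 72/78125 m
Load 2 — applied couple M₀=20 kN·m at a=3/2 m (b=L-a=9/2):
  y_2 = (R_Ax³/6 - M_Ax²/2 - M₀(x-a)²/2)/EI  [x>a] with R_A=15/4, M_A=-15/4 = ((15/4)·(18/5)³/6 - (-15/4)·(18/5)²/2 - 20·((18/5)-(3/2))²/2)/2000 = 117/25000 m
Load 3 — triangular load w₀=8 kN/m (0→w₀ over full span):
  y_3 = -w₀x²(L-x)²(x+2L)/(120LEI) = -8·(18/5)²·(6-(18/5))²·((18/5)+2·6)/(120·6·2000) = -12636/1953125 m
Superposition: y = Σ y_i = -13563/15625000 m ≈ -0.000868 m

y(18/5) = -13563/15625000 m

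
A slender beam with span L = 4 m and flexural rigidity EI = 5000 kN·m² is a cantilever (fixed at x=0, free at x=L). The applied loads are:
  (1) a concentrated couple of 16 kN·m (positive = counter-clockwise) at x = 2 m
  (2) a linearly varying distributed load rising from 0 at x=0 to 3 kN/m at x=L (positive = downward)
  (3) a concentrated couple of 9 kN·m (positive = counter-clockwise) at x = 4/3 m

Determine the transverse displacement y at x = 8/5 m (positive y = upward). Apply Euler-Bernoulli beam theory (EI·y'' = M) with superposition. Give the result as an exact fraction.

y(8/5) = 29747/9765625 m

Load 1 — applied couple M₀=16 kN·m at a=2 m (b=L-a=2):
  y_1 = M₀x²/(2EI)  [x≤a] = 16·(8/5)²/(2·5000) = 64/15625 m
Load 2 — triangular load w₀=3 kN/m (0→w₀ over full span):
  y_2 = (w₀Lx³/12-w₀L²x²/6-w₀x⁵/(120L))/EI = (3·4·(8/5)³/12-3·4²·(8/5)²/6-3·(8/5)⁵/(120·4))/5000 = -32128/9765625 m
Load 3 — applied couple M₀=9 kN·m at a=4/3 m (b=L-a=8/3):
  y_3 = M₀a(2x-a)/(2EI)  [x>a] = 9·(4/3)·(2·(8/5)-(4/3))/(2·5000) = 7/3125 m
Superposition: y = Σ y_i = 29747/9765625 m ≈ 0.003046 m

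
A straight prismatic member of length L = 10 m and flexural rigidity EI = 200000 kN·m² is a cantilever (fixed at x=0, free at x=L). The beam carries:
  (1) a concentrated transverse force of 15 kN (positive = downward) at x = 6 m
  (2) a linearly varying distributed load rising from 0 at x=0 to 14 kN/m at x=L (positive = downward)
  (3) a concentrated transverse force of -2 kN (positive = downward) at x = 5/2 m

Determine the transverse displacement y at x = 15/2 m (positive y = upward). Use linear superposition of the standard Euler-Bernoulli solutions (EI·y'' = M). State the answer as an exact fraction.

y(15/2) = -1524221/30720000 m

Load 1 — point force P=15 kN at a=6 m (b=L-a=4):
  y_1 = -Pa²(3x-a)/(6EI)  [x>a] = -15·6²·(3·(15/2)-6)/(6·200000) = -297/40000 m
Load 2 — triangular load w₀=14 kN/m (0→w₀ over full span):
  y_2 = (w₀Lx³/12-w₀L²x²/6-w₀x⁵/(120L))/EI = (14·10·(15/2)³/12-14·10²·(15/2)²/6-14·(15/2)⁵/(120·10))/200000 = -17367/409600 m
Load 3 — point force P=-2 kN at a=5/2 m (b=L-a=15/2):
  y_3 = -Pa²(3x-a)/(6EI)  [x>a] = -(-2)·(5/2)²·(3·(15/2)-(5/2))/(6·200000) = 1/4800 m
Superposition: y = Σ y_i = -1524221/30720000 m ≈ -0.049617 m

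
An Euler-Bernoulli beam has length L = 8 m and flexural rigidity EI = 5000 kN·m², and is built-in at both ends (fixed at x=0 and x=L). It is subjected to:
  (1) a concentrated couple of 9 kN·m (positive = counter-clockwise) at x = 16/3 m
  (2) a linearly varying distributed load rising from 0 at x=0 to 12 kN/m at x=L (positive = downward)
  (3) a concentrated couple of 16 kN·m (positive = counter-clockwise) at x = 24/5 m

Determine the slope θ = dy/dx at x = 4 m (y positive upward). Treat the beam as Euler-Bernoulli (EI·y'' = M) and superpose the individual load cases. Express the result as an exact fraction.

θ(4) = -2/15625 rad

Load 1 — applied couple M₀=9 kN·m at a=16/3 m (b=L-a=8/3):
  θ_1 = (R_Ax²/2 - M_Ax)/EI  [x≤a] with R_A=3/2, M_A=3 = ((3/2)·4²/2 - 3·4)/5000 = 0 rad
Load 2 — triangular load w₀=12 kN/m (0→w₀ over full span):
  θ_2 = -w₀(2x(L-x)(L-2x)(x+2L)+x²(L-x)²)/(120LEI) = -12·(2·4·(8-4)·(8-2·4)·(4+2·8)+4²·(8-4)²)/(120·8·5000) = -2/3125 rad
Load 3 — applied couple M₀=16 kN·m at a=24/5 m (b=L-a=16/5):
  θ_3 = (R_Ax²/2 - M_Ax)/EI  [x≤a] with R_A=72/25, M_A=128/25 = ((72/25)·4²/2 - (128/25)·4)/5000 = 8/15625 rad
Superposition: θ = Σ θ_i = -2/15625 rad ≈ -0.000128 rad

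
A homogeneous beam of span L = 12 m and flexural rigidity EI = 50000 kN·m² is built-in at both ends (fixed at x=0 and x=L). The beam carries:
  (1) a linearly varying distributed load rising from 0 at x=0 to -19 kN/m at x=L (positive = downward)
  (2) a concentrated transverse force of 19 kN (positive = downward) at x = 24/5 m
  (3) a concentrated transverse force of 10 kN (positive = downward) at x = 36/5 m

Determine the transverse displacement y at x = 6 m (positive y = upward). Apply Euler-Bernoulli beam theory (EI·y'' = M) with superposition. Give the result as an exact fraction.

Load 1 — triangular load w₀=-19 kN/m (0→w₀ over full span):
  y_1 = -w₀x²(L-x)²(x+2L)/(120LEI) = -(-19)·6²·(12-6)²·(6+2·12)/(120·12·50000) = 513/50000 m
Load 2 — point force P=19 kN at a=24/5 m (b=L-a=36/5):
  y_2 = -Pa²(L-x)²(3bL-(3b+a)(L-x))/(6L³EI)  [x>a] = -19·(24/5)²·(12-6)²·(3·(36/5)·12-(3·(36/5)+(24/5))·(12-6))/(6·12³·50000) = -1197/390625 m
Load 3 — point force P=10 kN at a=36/5 m (b=L-a=24/5):
  y_3 = -Pb²x²(3aL-(3a+b)x)/(6L³EI)  [x≤a] = -10·(24/5)²·6²·(3·(36/5)·12-(3·(36/5)+(24/5))·6)/(6·12³·50000) = -126/78125 m
Superposition: y = Σ y_i = 34893/6250000 m ≈ 0.005583 m

y(6) = 34893/6250000 m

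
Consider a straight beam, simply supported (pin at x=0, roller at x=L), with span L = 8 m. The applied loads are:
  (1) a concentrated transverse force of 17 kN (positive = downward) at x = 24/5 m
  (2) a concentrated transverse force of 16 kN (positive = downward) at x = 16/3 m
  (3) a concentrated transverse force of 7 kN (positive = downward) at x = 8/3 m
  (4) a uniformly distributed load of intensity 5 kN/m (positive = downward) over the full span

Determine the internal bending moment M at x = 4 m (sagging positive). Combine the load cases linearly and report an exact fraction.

Load 1 — point force P=17 kN at a=24/5 m (b=L-a=16/5):
  M_1 = Pbx/L  [x≤a] = 17·(16/5)·4/8 = 136/5 kN·m
Load 2 — point force P=16 kN at a=16/3 m (b=L-a=8/3):
  M_2 = Pbx/L  [x≤a] = 16·(8/3)·4/8 = 64/3 kN·m
Load 3 — point force P=7 kN at a=8/3 m (b=L-a=16/3):
  M_3 = Pa(L-x)/L  [x>a] = 7·(8/3)·(8-4)/8 = 28/3 kN·m
Load 4 — uniform load w=5 kN/m over full span:
  M_4 = wx(L-x)/2 = 5·4·(8-4)/2 = 40 kN·m
Superposition: M = Σ M_i = 1468/15 kN·m ≈ 97.866667 kN·m

M(4) = 1468/15 kN·m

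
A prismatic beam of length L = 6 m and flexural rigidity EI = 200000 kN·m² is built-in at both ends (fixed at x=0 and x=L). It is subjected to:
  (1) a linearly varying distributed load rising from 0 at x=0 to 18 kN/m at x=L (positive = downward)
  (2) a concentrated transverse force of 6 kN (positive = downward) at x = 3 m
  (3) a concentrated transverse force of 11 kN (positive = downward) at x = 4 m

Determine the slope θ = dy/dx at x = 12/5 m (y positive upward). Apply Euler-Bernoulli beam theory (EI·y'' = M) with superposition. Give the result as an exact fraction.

Load 1 — triangular load w₀=18 kN/m (0→w₀ over full span):
  θ_1 = -w₀(2x(L-x)(L-2x)(x+2L)+x²(L-x)²)/(120LEI) = -18·(2·(12/5)·(6-(12/5))·(6-2·(12/5))·((12/5)+2·6)+(12/5)²·(6-(12/5))²)/(120·6·200000) = -729/15625000 rad
Load 2 — point force P=6 kN at a=3 m (b=L-a=3):
  θ_2 = -Pb²x(2aL-(3a+b)x)/(2L³EI)  [x≤a] = -6·3²·(12/5)·(2·3·6-(3·3+3)·(12/5))/(2·6³·200000) = -27/2500000 rad
Load 3 — point force P=11 kN at a=4 m (b=L-a=2):
  θ_3 = -Pb²x(2aL-(3a+b)x)/(2L³EI)  [x≤a] = -11·2²·(12/5)·(2·4·6-(3·4+2)·(12/5))/(2·6³·200000) = -11/625000 rad
Superposition: θ = Σ θ_i = -4691/62500000 rad ≈ -0.000075 rad

θ(12/5) = -4691/62500000 rad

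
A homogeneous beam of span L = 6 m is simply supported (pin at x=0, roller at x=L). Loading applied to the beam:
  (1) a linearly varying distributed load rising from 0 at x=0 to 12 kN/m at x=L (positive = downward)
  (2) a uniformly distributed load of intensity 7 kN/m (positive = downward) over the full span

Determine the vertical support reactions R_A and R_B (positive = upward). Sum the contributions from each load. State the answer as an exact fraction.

R_A = 33 kN, R_B = 45 kN

Load 1 — triangular load w₀=12 kN/m (0→w₀ over full span):
  R_A = w₀L/6 = 12·6/6 = 12 kN
  R_B = w₀L/3 = 12·6/3 = 24 kN
Load 2 — uniform load w=7 kN/m over full span:
  R_A = wL/2 = 7·6/2 = 21 kN
  R_B = wL/2 = 7·6/2 = 21 kN
Superposition: R_A = 33 kN, R_B = 45 kN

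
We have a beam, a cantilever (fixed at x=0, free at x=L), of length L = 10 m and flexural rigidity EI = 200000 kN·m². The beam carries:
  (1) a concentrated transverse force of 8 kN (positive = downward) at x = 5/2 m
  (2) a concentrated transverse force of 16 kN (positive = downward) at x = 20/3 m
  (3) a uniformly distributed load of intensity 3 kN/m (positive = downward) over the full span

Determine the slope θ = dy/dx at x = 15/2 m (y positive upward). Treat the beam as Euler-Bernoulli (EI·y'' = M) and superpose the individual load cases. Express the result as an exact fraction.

θ(15/2) = -5027/1152000 rad

Load 1 — point force P=8 kN at a=5/2 m (b=L-a=15/2):
  θ_1 = -Pa²/(2EI)  [x>a] = -8·(5/2)²/(2·200000) = -1/8000 rad
Load 2 — point force P=16 kN at a=20/3 m (b=L-a=10/3):
  θ_2 = -Pa²/(2EI)  [x>a] = -16·(20/3)²/(2·200000) = -2/1125 rad
Load 3 — uniform load w=3 kN/m over full span:
  θ_3 = -wx(x²-3Lx+3L²)/(6EI) = -3·(15/2)·((15/2)²-3·10·(15/2)+3·10²)/(6·200000) = -63/25600 rad
Superposition: θ = Σ θ_i = -5027/1152000 rad ≈ -0.004364 rad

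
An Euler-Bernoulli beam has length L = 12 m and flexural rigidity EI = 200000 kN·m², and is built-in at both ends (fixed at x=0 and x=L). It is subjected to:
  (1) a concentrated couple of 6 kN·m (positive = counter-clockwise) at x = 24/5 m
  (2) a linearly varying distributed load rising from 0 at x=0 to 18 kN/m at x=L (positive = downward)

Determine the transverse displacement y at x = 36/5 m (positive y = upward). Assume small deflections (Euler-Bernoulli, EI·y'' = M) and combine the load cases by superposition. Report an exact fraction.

y(36/5) = -111564/48828125 m

Load 1 — applied couple M₀=6 kN·m at a=24/5 m (b=L-a=36/5):
  y_1 = (R_Ax³/6 - M_Ax²/2 - M₀(x-a)²/2)/EI  [x>a] with R_A=18/25, M_A=18/25 = ((18/25)·(36/5)³/6 - (18/25)·(36/5)²/2 - 6·((36/5)-(24/5))²/2)/200000 = 432/9765625 m
Load 2 — triangular load w₀=18 kN/m (0→w₀ over full span):
  y_2 = -w₀x²(L-x)²(x+2L)/(120LEI) = -18·(36/5)²·(12-(36/5))²·((36/5)+2·12)/(120·12·200000) = -113724/48828125 m
Superposition: y = Σ y_i = -111564/48828125 m ≈ -0.002285 m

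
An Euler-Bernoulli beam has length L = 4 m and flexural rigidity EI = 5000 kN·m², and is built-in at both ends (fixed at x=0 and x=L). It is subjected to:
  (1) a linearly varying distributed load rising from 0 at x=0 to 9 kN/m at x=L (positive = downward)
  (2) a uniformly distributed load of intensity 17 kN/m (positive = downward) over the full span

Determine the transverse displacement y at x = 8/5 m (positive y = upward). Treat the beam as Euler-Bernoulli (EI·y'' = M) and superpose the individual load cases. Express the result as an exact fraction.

y(8/5) = -25584/9765625 m

Load 1 — triangular load w₀=9 kN/m (0→w₀ over full span):
  y_1 = -w₀x²(L-x)²(x+2L)/(120LEI) = -9·(8/5)²·(4-(8/5))²·((8/5)+2·4)/(120·4·5000) = -5184/9765625 m
Load 2 — uniform load w=17 kN/m over full span:
  y_2 = -wx²(L-x)²/(24EI) = -17·(8/5)²·(4-(8/5))²/(24·5000) = -816/390625 m
Superposition: y = Σ y_i = -25584/9765625 m ≈ -0.002620 m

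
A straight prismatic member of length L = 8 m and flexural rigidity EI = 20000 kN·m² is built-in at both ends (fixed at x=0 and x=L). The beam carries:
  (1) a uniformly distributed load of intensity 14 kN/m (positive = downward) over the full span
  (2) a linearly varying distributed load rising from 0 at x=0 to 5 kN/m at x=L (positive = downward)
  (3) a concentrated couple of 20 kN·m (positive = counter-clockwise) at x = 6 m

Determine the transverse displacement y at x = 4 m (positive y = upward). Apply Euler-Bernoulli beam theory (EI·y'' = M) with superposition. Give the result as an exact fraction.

y(4) = -49/5000 m

Load 1 — uniform load w=14 kN/m over full span:
  y_1 = -wx²(L-x)²/(24EI) = -14·4²·(8-4)²/(24·20000) = -14/1875 m
Load 2 — triangular load w₀=5 kN/m (0→w₀ over full span):
  y_2 = -w₀x²(L-x)²(x+2L)/(120LEI) = -5·4²·(8-4)²·(4+2·8)/(120·8·20000) = -1/750 m
Load 3 — applied couple M₀=20 kN·m at a=6 m (b=L-a=2):
  y_3 = (R_Ax³/6 - M_Ax²/2)/EI  [x≤a] with R_A=45/16, M_A=25/4 = ((45/16)·4³/6 - (25/4)·4²/2)/20000 = -1/1000 m
Superposition: y = Σ y_i = -49/5000 m ≈ -0.009800 m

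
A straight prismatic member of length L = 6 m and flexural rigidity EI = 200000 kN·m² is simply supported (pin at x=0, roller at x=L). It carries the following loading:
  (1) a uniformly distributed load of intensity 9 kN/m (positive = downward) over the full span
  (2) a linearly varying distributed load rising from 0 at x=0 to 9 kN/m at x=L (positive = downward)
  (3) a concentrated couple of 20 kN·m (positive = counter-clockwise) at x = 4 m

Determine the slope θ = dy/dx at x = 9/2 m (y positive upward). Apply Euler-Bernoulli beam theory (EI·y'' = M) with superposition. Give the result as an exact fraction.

Load 1 — uniform load w=9 kN/m over full span:
  θ_1 = -w(L³-6Lx²+4x³)/(24EI) = -9·(6³-6·6·(9/2)²+4·(9/2)³)/(24·200000) = 891/3200000 rad
Load 2 — triangular load w₀=9 kN/m (0→w₀ over full span):
  θ_2 = -w₀(7L⁴-30L²x²+15x⁴)/(360LEI) = -9·(7·6⁴-30·6²·(9/2)²+15·(9/2)⁴)/(360·6·200000) = 35451/256000000 rad
Load 3 — applied couple M₀=20 kN·m at a=4 m (b=L-a=2):
  θ_3 = (M₀x²/(2L)-M₀(x-a)+C₁)/EI  [x>a] with C₁=M₀(3b²-L²)/(6L)=-40/3 = (20·(9/2)²/(2·6)-20·((9/2)-4)+(-40/3))/200000 = 1/19200 rad
Superposition: θ = Σ θ_i = 360193/768000000 rad ≈ 0.000469 rad

θ(9/2) = 360193/768000000 rad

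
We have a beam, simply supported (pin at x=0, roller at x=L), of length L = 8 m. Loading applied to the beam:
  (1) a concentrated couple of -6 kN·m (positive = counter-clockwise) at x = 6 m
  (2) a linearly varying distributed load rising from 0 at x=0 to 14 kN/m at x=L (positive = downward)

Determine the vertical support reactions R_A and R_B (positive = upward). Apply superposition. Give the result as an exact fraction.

R_A = 215/12 kN, R_B = 457/12 kN

Load 1 — applied couple M₀=-6 kN·m at a=6 m (b=L-a=2):
  R_A = M₀/L = (-6)/8 = -3/4 kN
  R_B = -M₀/L = -(-6)/8 = 3/4 kN
Load 2 — triangular load w₀=14 kN/m (0→w₀ over full span):
  R_A = w₀L/6 = 14·8/6 = 56/3 kN
  R_B = w₀L/3 = 14·8/3 = 112/3 kN
Superposition: R_A = 215/12 kN, R_B = 457/12 kN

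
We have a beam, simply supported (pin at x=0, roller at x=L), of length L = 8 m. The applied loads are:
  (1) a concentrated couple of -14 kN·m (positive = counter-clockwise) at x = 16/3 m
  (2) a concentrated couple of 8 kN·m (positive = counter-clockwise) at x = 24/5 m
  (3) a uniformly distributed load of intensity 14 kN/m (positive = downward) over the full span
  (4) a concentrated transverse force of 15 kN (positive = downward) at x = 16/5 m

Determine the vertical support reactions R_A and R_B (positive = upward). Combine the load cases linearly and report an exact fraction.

R_A = 257/4 kN, R_B = 251/4 kN

Load 1 — applied couple M₀=-14 kN·m at a=16/3 m (b=L-a=8/3):
  R_A = M₀/L = (-14)/8 = -7/4 kN
  R_B = -M₀/L = -(-14)/8 = 7/4 kN
Load 2 — applied couple M₀=8 kN·m at a=24/5 m (b=L-a=16/5):
  R_A = M₀/L = 8/8 = 1 kN
  R_B = -M₀/L = -8/8 = -1 kN
Load 3 — uniform load w=14 kN/m over full span:
  R_A = wL/2 = 14·8/2 = 56 kN
  R_B = wL/2 = 14·8/2 = 56 kN
Load 4 — point force P=15 kN at a=16/5 m (b=L-a=24/5):
  R_A = Pb/L = 15·(24/5)/8 = 9 kN
  R_B = Pa/L = 15·(16/5)/8 = 6 kN
Superposition: R_A = 257/4 kN, R_B = 251/4 kN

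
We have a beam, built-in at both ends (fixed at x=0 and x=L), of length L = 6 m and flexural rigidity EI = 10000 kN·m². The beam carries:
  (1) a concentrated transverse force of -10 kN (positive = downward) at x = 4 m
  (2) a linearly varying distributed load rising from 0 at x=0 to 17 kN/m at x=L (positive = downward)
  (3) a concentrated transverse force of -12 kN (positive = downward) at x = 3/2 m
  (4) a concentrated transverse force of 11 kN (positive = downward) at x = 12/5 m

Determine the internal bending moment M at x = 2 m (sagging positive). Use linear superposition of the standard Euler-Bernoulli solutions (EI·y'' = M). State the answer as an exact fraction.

Load 1 — point force P=-10 kN at a=4 m (b=L-a=2):
  M_1 = Pb²(3a+b)x/L³ - Pab²/L²  [x≤a] = (-10)·2²·(3·4+2)·2/6³ - (-10)·4·2²/6² = -20/27 kN·m
Load 2 — triangular load w₀=17 kN/m (0→w₀ over full span):
  M_2 = 3w₀Lx/20 - w₀L²/30 - w₀x³/(6L) = 3·17·6·2/20 - 17·6²/30 - 17·2³/(6·6) = 289/45 kN·m
Load 3 — point force P=-12 kN at a=3/2 m (b=L-a=9/2):
  M_3 = Pa²(a+3b)(L-x)/L³ - Pa²b/L²  [x>a] = (-12)·(3/2)²·((3/2)+3·(9/2))·(6-2)/6³ - (-12)·(3/2)²·(9/2)/6² = -33/8 kN·m
Load 4 — point force P=11 kN at a=12/5 m (b=L-a=18/5):
  M_4 = Pb²(3a+b)x/L³ - Pab²/L²  [x≤a] = 11·(18/5)²·(3·(12/5)+(18/5))·2/6³ - 11·(12/5)·(18/5)²/6² = 594/125 kN·m
Superposition: M = Σ M_i = 170329/27000 kN·m ≈ 6.308481 kN·m

M(2) = 170329/27000 kN·m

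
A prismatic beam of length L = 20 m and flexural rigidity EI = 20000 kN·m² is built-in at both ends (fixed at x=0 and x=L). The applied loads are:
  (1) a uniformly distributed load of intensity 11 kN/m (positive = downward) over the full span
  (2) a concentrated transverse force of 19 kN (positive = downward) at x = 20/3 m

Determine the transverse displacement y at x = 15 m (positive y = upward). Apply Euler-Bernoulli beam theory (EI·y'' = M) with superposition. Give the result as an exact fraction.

Load 1 — uniform load w=11 kN/m over full span:
  y_1 = -wx²(L-x)²/(24EI) = -11·15²·(20-15)²/(24·20000) = -33/256 m
Load 2 — point force P=19 kN at a=20/3 m (b=L-a=40/3):
  y_2 = -Pa²(L-x)²(3bL-(3b+a)(L-x))/(6L³EI)  [x>a] = -19·(20/3)²·(20-15)²·(3·(40/3)·20-(3·(40/3)+(20/3))·(20-15))/(6·20³·20000) = -323/25920 m
Superposition: y = Σ y_i = -14657/103680 m ≈ -0.141368 m

y(15) = -14657/103680 m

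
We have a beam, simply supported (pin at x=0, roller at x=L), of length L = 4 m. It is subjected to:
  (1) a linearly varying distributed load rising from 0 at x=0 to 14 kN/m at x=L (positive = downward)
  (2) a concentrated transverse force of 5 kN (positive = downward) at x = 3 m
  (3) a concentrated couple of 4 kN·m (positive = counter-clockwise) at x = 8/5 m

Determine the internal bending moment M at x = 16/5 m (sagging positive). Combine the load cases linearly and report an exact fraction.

M(16/5) = 1619/125 kN·m

Load 1 — triangular load w₀=14 kN/m (0→w₀ over full span):
  M_1 = w₀Lx/6 - w₀x³/(6L) = 14·4·(16/5)/6 - 14·(16/5)³/(6·4) = 1344/125 kN·m
Load 2 — point force P=5 kN at a=3 m (b=L-a=1):
  M_2 = Pa(L-x)/L  [x>a] = 5·3·(4-(16/5))/4 = 3 kN·m
Load 3 — applied couple M₀=4 kN·m at a=8/5 m (b=L-a=12/5):
  M_3 = M₀x/L - M₀  [x>a] = 4·(16/5)/4 - 4 = -4/5 kN·m
Superposition: M = Σ M_i = 1619/125 kN·m ≈ 12.952000 kN·m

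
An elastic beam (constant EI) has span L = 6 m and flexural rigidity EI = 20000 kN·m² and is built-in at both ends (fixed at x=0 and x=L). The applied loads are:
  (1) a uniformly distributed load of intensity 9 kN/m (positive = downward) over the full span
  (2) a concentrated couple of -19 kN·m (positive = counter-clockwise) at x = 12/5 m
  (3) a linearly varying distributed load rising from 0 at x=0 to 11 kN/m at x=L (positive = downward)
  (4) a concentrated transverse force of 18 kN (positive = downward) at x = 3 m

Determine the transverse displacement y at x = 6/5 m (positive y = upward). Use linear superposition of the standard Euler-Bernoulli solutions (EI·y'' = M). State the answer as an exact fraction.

y(6/5) = -405189/312500000 m

Load 1 — uniform load w=9 kN/m over full span:
  y_1 = -wx²(L-x)²/(24EI) = -9·(6/5)²·(6-(6/5))²/(24·20000) = -243/390625 m
Load 2 — applied couple M₀=-19 kN·m at a=12/5 m (b=L-a=18/5):
  y_2 = (R_Ax³/6 - M_Ax²/2)/EI  [x≤a] with R_A=-114/25, M_A=-57/25 = ((-114/25)·(6/5)³/6 - (-57/25)·(6/5)²/2)/20000 = 513/31250000 m
Load 3 — triangular load w₀=11 kN/m (0→w₀ over full span):
  y_3 = -w₀x²(L-x)²(x+2L)/(120LEI) = -11·(6/5)²·(6-(6/5))²·((6/5)+2·6)/(120·6·20000) = -3267/9765625 m
Load 4 — point force P=18 kN at a=3 m (b=L-a=3):
  y_4 = -Pb²x²(3aL-(3a+b)x)/(6L³EI)  [x≤a] = -18·3²·(6/5)²·(3·3·6-(3·3+3)·(6/5))/(6·6³·20000) = -891/2500000 m
Superposition: y = Σ y_i = -405189/312500000 m ≈ -0.001297 m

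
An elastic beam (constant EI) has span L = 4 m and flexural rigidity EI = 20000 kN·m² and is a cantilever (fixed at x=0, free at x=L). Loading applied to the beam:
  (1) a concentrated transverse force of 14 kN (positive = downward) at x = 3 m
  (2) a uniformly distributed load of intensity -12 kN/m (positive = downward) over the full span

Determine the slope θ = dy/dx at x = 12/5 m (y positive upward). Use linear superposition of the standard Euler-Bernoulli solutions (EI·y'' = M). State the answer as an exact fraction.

θ(12/5) = 927/312500 rad

Load 1 — point force P=14 kN at a=3 m (b=L-a=1):
  θ_1 = -Px(2a-x)/(2EI)  [x≤a] = -14·(12/5)·(2·3-(12/5))/(2·20000) = -189/62500 rad
Load 2 — uniform load w=-12 kN/m over full span:
  θ_2 = -wx(x²-3Lx+3L²)/(6EI) = -(-12)·(12/5)·((12/5)²-3·4·(12/5)+3·4²)/(6·20000) = 468/78125 rad
Superposition: θ = Σ θ_i = 927/312500 rad ≈ 0.002966 rad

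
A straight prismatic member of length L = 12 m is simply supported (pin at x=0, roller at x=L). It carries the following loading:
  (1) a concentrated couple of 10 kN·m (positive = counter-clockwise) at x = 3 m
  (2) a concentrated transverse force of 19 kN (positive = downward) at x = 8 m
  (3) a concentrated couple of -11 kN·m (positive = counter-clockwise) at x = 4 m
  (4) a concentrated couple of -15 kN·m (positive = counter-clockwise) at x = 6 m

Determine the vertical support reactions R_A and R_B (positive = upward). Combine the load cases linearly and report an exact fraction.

Load 1 — applied couple M₀=10 kN·m at a=3 m (b=L-a=9):
  R_A = M₀/L = 10/12 = 5/6 kN
  R_B = -M₀/L = -10/12 = -5/6 kN
Load 2 — point force P=19 kN at a=8 m (b=L-a=4):
  R_A = Pb/L = 19·4/12 = 19/3 kN
  R_B = Pa/L = 19·8/12 = 38/3 kN
Load 3 — applied couple M₀=-11 kN·m at a=4 m (b=L-a=8):
  R_A = M₀/L = (-11)/12 = -11/12 kN
  R_B = -M₀/L = -(-11)/12 = 11/12 kN
Load 4 — applied couple M₀=-15 kN·m at a=6 m (b=L-a=6):
  R_A = M₀/L = (-15)/12 = -5/4 kN
  R_B = -M₀/L = -(-15)/12 = 5/4 kN
Superposition: R_A = 5 kN, R_B = 14 kN

R_A = 5 kN, R_B = 14 kN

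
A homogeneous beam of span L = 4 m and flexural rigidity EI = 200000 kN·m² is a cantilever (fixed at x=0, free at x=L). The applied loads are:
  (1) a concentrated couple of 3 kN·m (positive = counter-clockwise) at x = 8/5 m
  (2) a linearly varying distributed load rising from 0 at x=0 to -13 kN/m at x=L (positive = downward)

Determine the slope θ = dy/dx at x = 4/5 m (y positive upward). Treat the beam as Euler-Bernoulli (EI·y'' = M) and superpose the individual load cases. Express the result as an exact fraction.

Load 1 — applied couple M₀=3 kN·m at a=8/5 m (b=L-a=12/5):
  θ_1 = M₀x/EI  [x≤a] = 3·(4/5)/200000 = 3/250000 rad
Load 2 — triangular load w₀=-13 kN/m (0→w₀ over full span):
  θ_2 = (w₀Lx²/4-w₀L²x/3-w₀x⁴/(24L))/EI = ((-13)·4·(4/5)²/4-(-13)·4²·(4/5)/3-(-13)·(4/5)⁴/(24·4))/200000 = 11063/46875000 rad
Superposition: θ = Σ θ_i = 23251/93750000 rad ≈ 0.000248 rad

θ(4/5) = 23251/93750000 rad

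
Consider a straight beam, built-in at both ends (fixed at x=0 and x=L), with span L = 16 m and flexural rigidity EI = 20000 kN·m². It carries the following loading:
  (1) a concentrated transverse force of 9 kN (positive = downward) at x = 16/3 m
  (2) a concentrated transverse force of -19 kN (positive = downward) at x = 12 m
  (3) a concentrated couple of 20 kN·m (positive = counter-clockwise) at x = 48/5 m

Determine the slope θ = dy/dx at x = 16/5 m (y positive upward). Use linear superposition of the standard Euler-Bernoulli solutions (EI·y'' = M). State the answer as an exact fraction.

Load 1 — point force P=9 kN at a=16/3 m (b=L-a=32/3):
  θ_1 = -Pb²x(2aL-(3a+b)x)/(2L³EI)  [x≤a] = -9·(32/3)²·(16/5)·(2·(16/3)·16-(3·(16/3)+(32/3))·(16/5))/(2·16³·20000) = -16/9375 rad
Load 2 — point force P=-19 kN at a=12 m (b=L-a=4):
  θ_2 = -Pb²x(2aL-(3a+b)x)/(2L³EI)  [x≤a] = -(-19)·4²·(16/5)·(2·12·16-(3·12+4)·(16/5))/(2·16³·20000) = 19/12500 rad
Load 3 — applied couple M₀=20 kN·m at a=48/5 m (b=L-a=32/5):
  θ_3 = (R_Ax²/2 - M_Ax)/EI  [x≤a] with R_A=9/5, M_A=32/5 = ((9/5)·(16/5)²/2 - (32/5)·(16/5))/20000 = -44/78125 rad
Superposition: θ = Σ θ_i = -703/937500 rad ≈ -0.000750 rad

θ(16/5) = -703/937500 rad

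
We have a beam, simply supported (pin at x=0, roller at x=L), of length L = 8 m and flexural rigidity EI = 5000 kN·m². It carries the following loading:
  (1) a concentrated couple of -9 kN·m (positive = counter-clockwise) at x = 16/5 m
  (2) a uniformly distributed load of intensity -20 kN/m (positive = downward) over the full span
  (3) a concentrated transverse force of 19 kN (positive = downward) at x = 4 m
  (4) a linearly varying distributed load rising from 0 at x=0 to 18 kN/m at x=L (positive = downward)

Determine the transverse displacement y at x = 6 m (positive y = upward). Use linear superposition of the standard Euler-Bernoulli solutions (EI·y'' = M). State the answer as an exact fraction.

y(6) = 37903/750000 m

Load 1 — applied couple M₀=-9 kN·m at a=16/5 m (b=L-a=24/5):
  y_1 = (M₀x³/(6L)-M₀(x-a)²/2+C₁x)/EI  [x>a] with C₁=M₀(3b²-L²)/(6L)=-24/25 = ((-9)·6³/(6·8)-(-9)·(6-(16/5))²/2+(-24/25)·6)/5000 = -549/250000 m
Load 2 — uniform load w=-20 kN/m over full span:
  y_2 = -wx(L³-2Lx²+x³)/(24EI) = -(-20)·6·(8³-2·8·6²+6³)/(24·5000) = 19/125 m
Load 3 — point force P=19 kN at a=4 m (b=L-a=4):
  y_3 = -Pa(L-x)(2Lx-a²-x²)/(6LEI)  [x>a] = -19·4·(8-6)·(2·8·6-4²-6²)/(6·8·5000) = -209/7500 m
Load 4 — triangular load w₀=18 kN/m (0→w₀ over full span):
  y_4 = -w₀x(7L⁴-10L²x²+3x⁴)/(360LEI) = -18·6·(7·8⁴-10·8²·6²+3·6⁴)/(360·8·5000) = -357/5000 m
Superposition: y = Σ y_i = 37903/750000 m ≈ 0.050537 m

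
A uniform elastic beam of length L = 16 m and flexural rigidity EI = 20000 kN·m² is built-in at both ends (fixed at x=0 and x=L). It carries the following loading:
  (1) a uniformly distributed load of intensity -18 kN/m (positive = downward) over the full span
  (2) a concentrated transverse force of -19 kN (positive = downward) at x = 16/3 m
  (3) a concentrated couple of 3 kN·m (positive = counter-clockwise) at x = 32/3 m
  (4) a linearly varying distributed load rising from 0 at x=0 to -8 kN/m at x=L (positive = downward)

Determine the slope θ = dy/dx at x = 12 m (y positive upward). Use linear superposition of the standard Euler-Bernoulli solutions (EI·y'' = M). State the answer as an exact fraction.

θ(12) = -5669/150000 rad

Load 1 — uniform load w=-18 kN/m over full span:
  θ_1 = -wx(L-x)(L-2x)/(12EI) = -(-18)·12·(16-12)·(16-2·12)/(12·20000) = -18/625 rad
Load 2 — point force P=-19 kN at a=16/3 m (b=L-a=32/3):
  θ_2 = Pa²(L-x)(2bL-(3b+a)(L-x))/(2L³EI)  [x>a] = (-19)·(16/3)²·(16-12)·(2·(32/3)·16-(3·(32/3)+(16/3))·(16-12))/(2·16³·20000) = -19/7500 rad
Load 3 — applied couple M₀=3 kN·m at a=32/3 m (b=L-a=16/3):
  θ_3 = (R_Ax²/2 - M_Ax - M₀(x-a))/EI  [x>a] with R_A=1/4, M_A=1 = ((1/4)·12²/2 - 1·12 - 3·(12-(32/3)))/20000 = 1/10000 rad
Load 4 — triangular load w₀=-8 kN/m (0→w₀ over full span):
  θ_4 = -w₀(2x(L-x)(L-2x)(x+2L)+x²(L-x)²)/(120LEI) = -(-8)·(2·12·(16-12)·(16-2·12)·(12+2·16)+12²·(16-12)²)/(120·16·20000) = -41/6250 rad
Superposition: θ = Σ θ_i = -5669/150000 rad ≈ -0.037793 rad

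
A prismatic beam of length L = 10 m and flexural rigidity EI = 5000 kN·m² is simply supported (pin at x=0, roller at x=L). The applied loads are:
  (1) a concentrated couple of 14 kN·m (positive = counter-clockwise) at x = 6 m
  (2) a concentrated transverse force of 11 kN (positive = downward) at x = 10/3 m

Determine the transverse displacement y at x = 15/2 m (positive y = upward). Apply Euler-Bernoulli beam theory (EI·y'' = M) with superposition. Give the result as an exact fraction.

Load 1 — applied couple M₀=14 kN·m at a=6 m (b=L-a=4):
  y_1 = (M₀x³/(6L)-M₀(x-a)²/2+C₁x)/EI  [x>a] with C₁=M₀(3b²-L²)/(6L)=-182/15 = (14·(15/2)³/(6·10)-14·((15/2)-6)²/2+(-182/15)·(15/2))/5000 = -133/80000 m
Load 2 — point force P=11 kN at a=10/3 m (b=L-a=20/3):
  y_2 = -Pa(L-x)(2Lx-a²-x²)/(6LEI)  [x>a] = -11·(10/3)·(10-(15/2))·(2·10·(15/2)-(10/3)²-(15/2)²)/(6·10·5000) = -1309/51840 m
Superposition: y = Σ y_i = -87199/3240000 m ≈ -0.026913 m

y(15/2) = -87199/3240000 m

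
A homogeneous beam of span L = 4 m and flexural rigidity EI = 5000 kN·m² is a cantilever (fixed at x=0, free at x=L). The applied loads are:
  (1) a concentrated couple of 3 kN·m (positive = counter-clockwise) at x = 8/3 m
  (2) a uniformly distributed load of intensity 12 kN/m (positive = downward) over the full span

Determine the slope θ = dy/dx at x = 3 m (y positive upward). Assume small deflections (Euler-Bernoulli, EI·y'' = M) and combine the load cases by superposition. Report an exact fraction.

Load 1 — applied couple M₀=3 kN·m at a=8/3 m (b=L-a=4/3):
  θ_1 = M₀a/EI  [x>a] = 3·(8/3)/5000 = 1/625 rad
Load 2 — uniform load w=12 kN/m over full span:
  θ_2 = -wx(x²-3Lx+3L²)/(6EI) = -12·3·(3²-3·4·3+3·4²)/(6·5000) = -63/2500 rad
Superposition: θ = Σ θ_i = -59/2500 rad ≈ -0.023600 rad

θ(3) = -59/2500 rad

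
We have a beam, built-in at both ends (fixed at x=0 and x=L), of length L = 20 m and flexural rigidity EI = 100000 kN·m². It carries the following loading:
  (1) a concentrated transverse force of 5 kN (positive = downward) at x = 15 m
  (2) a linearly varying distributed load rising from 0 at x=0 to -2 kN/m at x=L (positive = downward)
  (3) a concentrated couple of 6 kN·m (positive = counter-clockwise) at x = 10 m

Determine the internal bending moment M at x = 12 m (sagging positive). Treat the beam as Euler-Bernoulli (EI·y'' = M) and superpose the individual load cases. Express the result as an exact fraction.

M(12) = -3347/240 kN·m

Load 1 — point force P=5 kN at a=15 m (b=L-a=5):
  M_1 = Pb²(3a+b)x/L³ - Pab²/L²  [x≤a] = 5·5²·(3·15+5)·12/20³ - 5·15·5²/20² = 75/16 kN·m
Load 2 — triangular load w₀=-2 kN/m (0→w₀ over full span):
  M_2 = 3w₀Lx/20 - w₀L²/30 - w₀x³/(6L) = 3·(-2)·20·12/20 - (-2)·20²/30 - (-2)·12³/(6·20) = -248/15 kN·m
Load 3 — applied couple M₀=6 kN·m at a=10 m (b=L-a=10):
  M_3 = R_Ax - M_A - M₀  [x>a] with R_A=9/20, M_A=3/2 = (9/20)·12 - (3/2) - 6 = -21/10 kN·m
Superposition: M = Σ M_i = -3347/240 kN·m ≈ -13.945833 kN·m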